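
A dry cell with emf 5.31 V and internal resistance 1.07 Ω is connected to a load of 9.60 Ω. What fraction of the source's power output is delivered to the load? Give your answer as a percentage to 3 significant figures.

Efficiency is P_load / P_total. With a series r and R sharing the same I, P = I²R for each, so η = R/(R+r).
η = R / (R + r) = 9.60 / (9.60 + 1.07) = 0.8997

90.0 %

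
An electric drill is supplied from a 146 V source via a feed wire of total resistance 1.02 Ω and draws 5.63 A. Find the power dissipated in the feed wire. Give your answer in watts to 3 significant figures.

32.3 W

The feed wire is a series resistance carrying the load current; its dissipation is I²R_line.
The feed wire carries the full 5.63 A.
P_line = I² R_line = (5.630)² × 1.02 = 32.33 W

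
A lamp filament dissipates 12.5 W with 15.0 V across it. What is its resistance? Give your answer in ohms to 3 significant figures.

18.0 Ω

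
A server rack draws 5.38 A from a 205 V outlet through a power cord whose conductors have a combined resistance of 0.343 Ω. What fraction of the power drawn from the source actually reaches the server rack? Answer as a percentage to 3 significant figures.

99.1 %

The power cord carries the full 5.38 A.
P_line = I² R_line = (5.380)² × 0.343 = 9.928 W
P_source = V I = 205 × 5.380 = 1103 W; P_load = 1093 W
η = P_load / P_source = 1093 / 1103 = 0.9910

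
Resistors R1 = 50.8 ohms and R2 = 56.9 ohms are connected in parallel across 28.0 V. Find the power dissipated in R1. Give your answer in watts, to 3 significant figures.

15.4 W

R1 sits directly across the source, so P = V²/R with V = 28.0 V.
P_R1 = V² / R1 = (28.0)² / 50.8 Ω = 15.43 W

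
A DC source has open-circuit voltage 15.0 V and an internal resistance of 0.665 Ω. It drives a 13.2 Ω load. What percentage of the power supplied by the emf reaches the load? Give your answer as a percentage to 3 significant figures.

95.2 %

Both r and R carry the same current, so the power split is just the resistance split: η = R/(R+r).
η = R / (R + r) = 13.2 / (13.2 + 0.665) = 0.9520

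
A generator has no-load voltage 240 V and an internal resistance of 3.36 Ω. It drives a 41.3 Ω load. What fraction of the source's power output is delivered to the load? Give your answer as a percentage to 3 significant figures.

92.5 %

η = P_load/(P_load+P_int) = I²R/(I²R+I²r) = R/(R+r) — the I² cancels for series elements.
η = R / (R + r) = 41.3 / (41.3 + 3.36) = 0.9248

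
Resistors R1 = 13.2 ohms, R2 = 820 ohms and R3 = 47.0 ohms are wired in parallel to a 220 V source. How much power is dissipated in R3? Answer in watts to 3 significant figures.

1030 W

R3 sits directly across the source, so P = V²/R with V = 220 V.
P_R3 = V² / R3 = (220)² / 47.0 Ω = 1030 W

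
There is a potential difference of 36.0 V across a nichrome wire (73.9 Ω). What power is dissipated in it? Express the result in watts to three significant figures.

17.5 W

V and R are stated; P = V²/R avoids computing the current.
P = (36.0 V)² / 73.9 Ω = 17.54 W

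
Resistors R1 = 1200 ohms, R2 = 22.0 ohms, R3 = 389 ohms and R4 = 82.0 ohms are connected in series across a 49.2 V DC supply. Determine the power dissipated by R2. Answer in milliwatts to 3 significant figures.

Every series element carries the same I. Get I from the total resistance, then P = I² × R2.
R_total = 1200 + 22.0 + 389 + 82.0 = 1693 Ω
I = V / R_total = 49.2 / 1693 = 0.02906 A
P_R2 = I² × R2 = (0.02906)² × 22.0 = 0.01858 W

18.6 mW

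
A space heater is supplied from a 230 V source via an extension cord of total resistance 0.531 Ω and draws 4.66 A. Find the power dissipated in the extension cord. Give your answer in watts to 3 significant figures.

Line loss is just I²R for the cable — we know both I and R_line directly.
The extension cord carries the full 4.66 A.
P_line = I² R_line = (4.660)² × 0.531 = 11.53 W

11.5 W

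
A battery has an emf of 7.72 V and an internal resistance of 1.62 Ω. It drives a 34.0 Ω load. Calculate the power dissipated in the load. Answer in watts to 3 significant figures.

1.60 W

The internal resistance and the load are in series, so the same I flows through both; get I from ε/(r+R), then I²R for the load.
I = ε / (r + R) = 7.72 / (1.62 + 34.0) = 0.2167 A
P_load = I² R = (0.2167)² × 34.0 = 1.597 W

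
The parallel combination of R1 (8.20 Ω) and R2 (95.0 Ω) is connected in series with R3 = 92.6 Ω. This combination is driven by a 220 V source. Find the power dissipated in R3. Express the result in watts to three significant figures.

447 W

First find R_p for the parallel pair, then treat R_p + R3 as a series loop.
R_p = (8.20×95.0)/(8.20+95.0) = 7.548 Ω
R_total = R_p + 92.6 = 7.548 + 92.6 = 100.1 Ω
I = V / R_total = 220 / 100.1 = 2.197 A
All the supply current flows through R3; use P = I²R3.
P_R3 = (2.197)² × 92.6 = 446.9 W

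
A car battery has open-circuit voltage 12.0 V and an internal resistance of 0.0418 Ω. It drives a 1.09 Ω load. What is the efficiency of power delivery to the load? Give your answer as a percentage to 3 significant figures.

η = P_load/(P_load+P_int) = I²R/(I²R+I²r) = R/(R+r) — the I² cancels for series elements.
η = R / (R + r) = 1.09 / (1.09 + 0.0418) = 0.9631

96.3 %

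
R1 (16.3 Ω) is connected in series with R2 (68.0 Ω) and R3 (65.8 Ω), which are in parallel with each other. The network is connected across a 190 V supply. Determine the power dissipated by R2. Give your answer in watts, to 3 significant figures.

240 W

Reduce the parallel pair to R_p first; the network is then a simple series string.
R_p = (68.0×65.8)/(68.0+65.8) = 33.44 Ω
R_total = 16.3 + 33.44 = 49.74 Ω
I = V / R_total = 190 / 49.74 = 3.820 A
Voltage across the parallel pair: V_p = I × R_p = 3.820 × 33.44 = 127.7 V
R2 sees V_p directly, so P = V_p² / R2.
P_R2 = (127.7)² / 68.0 = 240.0 W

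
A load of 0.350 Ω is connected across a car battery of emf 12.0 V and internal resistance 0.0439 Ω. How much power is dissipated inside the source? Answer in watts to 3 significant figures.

r is in series with the load, so it carries the full circuit current — the loss in it is I²r.
I = ε / (r + R) = 12.0 / (0.0439 + 0.350) = 30.46 A
P_int = I² r = (30.46)² × 0.0439 = 40.74 W

40.7 W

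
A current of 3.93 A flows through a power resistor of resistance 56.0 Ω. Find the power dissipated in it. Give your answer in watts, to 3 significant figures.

Current and resistance are given, so P = I²R is the direct form.
P = (3.930 A)² × 56.0 Ω = 864.9 W

865 W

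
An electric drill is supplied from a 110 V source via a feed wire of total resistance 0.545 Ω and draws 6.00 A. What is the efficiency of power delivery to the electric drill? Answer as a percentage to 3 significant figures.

The feed wire carries the full 6.00 A.
P_line = I² R_line = (6.000)² × 0.545 = 19.62 W
P_source = V I = 110 × 6.000 = 660.0 W; P_load = 640.4 W
η = P_load / P_source = 640.4 / 660.0 = 0.9703

97.0 %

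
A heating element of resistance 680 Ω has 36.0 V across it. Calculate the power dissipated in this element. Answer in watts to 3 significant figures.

With V across and R both known, P = V²/R gives the dissipation directly.
P = (36.0 V)² / 680 Ω = 1.906 W

1.91 W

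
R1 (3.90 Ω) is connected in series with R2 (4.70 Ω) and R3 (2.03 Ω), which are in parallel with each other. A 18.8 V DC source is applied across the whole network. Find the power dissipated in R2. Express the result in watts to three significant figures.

Reduce the parallel pair to R_p first; the network is then a simple series string.
R_p = (4.70×2.03)/(4.70+2.03) = 1.418 Ω
R_total = 3.90 + 1.418 = 5.318 Ω
I = V / R_total = 18.8 / 5.318 = 3.535 A
Voltage across the parallel pair: V_p = I × R_p = 3.535 × 1.418 = 5.012 V
R2 is across V_p, so use P = V²/R for that branch.
P_R2 = (5.012)² / 4.70 = 5.345 W

5.34 W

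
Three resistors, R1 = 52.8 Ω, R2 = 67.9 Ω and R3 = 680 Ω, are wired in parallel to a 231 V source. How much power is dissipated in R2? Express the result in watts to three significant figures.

786 W

R2 sits directly across the source, so P = V²/R with V = 231 V.
P_R2 = V² / R2 = (231)² / 67.9 Ω = 785.9 W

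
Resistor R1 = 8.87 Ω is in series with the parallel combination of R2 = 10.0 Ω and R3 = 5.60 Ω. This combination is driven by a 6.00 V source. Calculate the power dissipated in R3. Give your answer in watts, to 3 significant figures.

Collapse R2‖R3 to a single equivalent, reducing the network to two series elements.
R_p = (10.0×5.60)/(10.0+5.60) = 3.590 Ω
R_total = 8.87 + 3.590 = 12.46 Ω
I = V / R_total = 6.00 / 12.46 = 0.4816 A
Voltage across the parallel pair: V_p = I × R_p = 0.4816 × 3.590 = 1.729 V
R3 sees V_p directly, so P = V_p² / R3.
P_R3 = (1.729)² / 5.60 = 0.5336 W

0.534 W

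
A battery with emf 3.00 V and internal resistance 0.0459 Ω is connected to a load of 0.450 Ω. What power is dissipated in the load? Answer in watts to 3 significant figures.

The internal resistance and the load are in series, so the same I flows through both; get I from ε/(r+R), then I²R for the load.
I = ε / (r + R) = 3.00 / (0.0459 + 0.450) = 6.050 A
P_load = I² R = (6.050)² × 0.450 = 16.47 W

16.5 W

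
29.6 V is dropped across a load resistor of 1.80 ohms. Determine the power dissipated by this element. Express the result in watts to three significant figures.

487 W

With V across and R both known, P = V²/R gives the dissipation directly.
P = (29.6 V)² / 1.80 Ω = 486.8 W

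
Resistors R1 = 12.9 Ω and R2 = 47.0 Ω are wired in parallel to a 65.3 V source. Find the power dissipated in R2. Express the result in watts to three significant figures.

90.7 W

Each parallel branch sees the full supply voltage, so P = V²/R applies directly to the target branch.
P_R2 = V² / R2 = (65.3)² / 47.0 Ω = 90.73 W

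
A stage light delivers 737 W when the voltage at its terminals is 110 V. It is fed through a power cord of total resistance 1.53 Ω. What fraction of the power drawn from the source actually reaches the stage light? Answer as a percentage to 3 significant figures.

91.5 %

I = P / V = 737 / 110 = 6.700 A through the power cord.
P_line = I² R_line = (6.700)² × 1.53 = 68.68 W
P_source = P_load + P_line = 737.0 + 68.68 = 805.7 W
η = P_load / P_source = 737.0 / 805.7 = 0.9148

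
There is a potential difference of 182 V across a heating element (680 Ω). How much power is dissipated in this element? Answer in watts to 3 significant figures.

We know the drop across the element and its resistance — P = V²/R, one step.
P = (182 V)² / 680 Ω = 48.71 W

48.7 W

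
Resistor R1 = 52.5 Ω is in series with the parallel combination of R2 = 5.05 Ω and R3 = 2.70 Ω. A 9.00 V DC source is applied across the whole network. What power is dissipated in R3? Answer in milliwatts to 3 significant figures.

31.5 mW

Replace R2 and R3 with their parallel equivalent so the circuit becomes R1 in series with R_p.
R_p = (5.05×2.70)/(5.05+2.70) = 1.759 Ω
R_total = 52.5 + 1.759 = 54.26 Ω
I = V / R_total = 9.00 / 54.26 = 0.1659 A
Voltage across the parallel pair: V_p = I × R_p = 0.1659 × 1.759 = 0.2918 V
With V_p across R3, its power is V_p²/R3.
P_R3 = (0.2918)² / 2.70 = 0.03154 W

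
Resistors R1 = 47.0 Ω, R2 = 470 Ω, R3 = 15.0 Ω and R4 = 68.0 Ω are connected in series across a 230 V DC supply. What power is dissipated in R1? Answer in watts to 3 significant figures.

6.91 W

In a series string the same current flows through every resistor — find that current, then P = I²R for the one we want.
R_total = 47.0 + 470 + 15.0 + 68.0 = 600.0 Ω
I = V / R_total = 230 / 600.0 = 0.3833 A
P_R1 = I² × R1 = (0.3833)² × 47.0 = 6.906 W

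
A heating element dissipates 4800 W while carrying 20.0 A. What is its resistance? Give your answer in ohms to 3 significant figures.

12.0 Ω

The two known quantities fix the third via R = P / I².
R = 4800 / (20.00)² = 12.00 Ω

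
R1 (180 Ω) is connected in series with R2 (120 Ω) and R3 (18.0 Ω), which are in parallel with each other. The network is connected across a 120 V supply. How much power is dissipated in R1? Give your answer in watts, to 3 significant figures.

Reduce the parallel pair to R_p first; the network is then a simple series string.
R_p = (120×18.0)/(120+18.0) = 15.65 Ω
R_total = 180 + 15.65 = 195.7 Ω
I = V / R_total = 120 / 195.7 = 0.6133 A
R1 carries the full series current, so P = I²R.
P_R1 = (0.6133)² × 180 = 67.71 W

67.7 W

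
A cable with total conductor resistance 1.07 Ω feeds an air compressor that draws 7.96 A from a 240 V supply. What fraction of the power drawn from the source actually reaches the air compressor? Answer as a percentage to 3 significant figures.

96.5 %

The cable carries the full 7.96 A.
P_line = I² R_line = (7.960)² × 1.07 = 67.80 W
P_source = V I = 240 × 7.960 = 1910 W; P_load = 1843 W
η = P_load / P_source = 1843 / 1910 = 0.9645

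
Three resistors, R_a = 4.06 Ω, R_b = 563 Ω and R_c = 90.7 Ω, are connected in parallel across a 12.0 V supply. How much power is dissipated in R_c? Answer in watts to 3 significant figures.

1.59 W

Parallel branches share the same voltage; P = V²/R gives the branch power in one step.
P_R_c = V² / R_c = (12.0)² / 90.7 Ω = 1.588 W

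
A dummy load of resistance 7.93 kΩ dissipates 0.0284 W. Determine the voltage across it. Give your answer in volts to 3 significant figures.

Rearranging the power relation for the two known quantities gives V = √(P R).
V = √(0.0284 × 7930) = 15.01 V

15.0 V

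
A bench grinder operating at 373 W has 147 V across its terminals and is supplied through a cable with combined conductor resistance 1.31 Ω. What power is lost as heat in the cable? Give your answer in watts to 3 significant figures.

The cable is a series resistance carrying the load current; its dissipation is I²R_line.
I = P / V = 373 / 147 = 2.537 A through the cable.
P_line = I² R_line = (2.537)² × 1.31 = 8.434 W

8.43 W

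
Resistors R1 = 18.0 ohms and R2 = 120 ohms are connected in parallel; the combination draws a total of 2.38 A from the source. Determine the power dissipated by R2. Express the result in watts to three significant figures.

Parallel branches share V, not I — compute V via R_eq, then use V²/R for the target branch.
1/R_eq = 1/18.0 + 1/120 ⇒ R_eq = 15.65 Ω
V = I_total × R_eq = 2.380 × 15.65 = 37.25 V
P_R2 = V² / R2 = (37.25)² / 120 = 11.56 W

11.6 W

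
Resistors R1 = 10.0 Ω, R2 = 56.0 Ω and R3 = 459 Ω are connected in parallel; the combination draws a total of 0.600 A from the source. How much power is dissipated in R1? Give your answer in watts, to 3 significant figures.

2.50 W

Only the total current is stated, so first find the parallel equivalent to get the voltage across the combination.
1/R_eq = 1/10.0 + 1/56.0 + 1/459 ⇒ R_eq = 8.331 Ω
V = I_total × R_eq = 0.6000 × 8.331 = 4.999 V
P_R1 = V² / R1 = (4.999)² / 10.0 = 2.499 W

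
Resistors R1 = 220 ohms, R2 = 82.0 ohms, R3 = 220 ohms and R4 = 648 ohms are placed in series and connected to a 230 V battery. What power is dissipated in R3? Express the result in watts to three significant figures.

8.50 W

Since the resistors are in series they all carry the loop current I = V/R_total; the power in any one is I²R.
R_total = 220 + 82.0 + 220 + 648 = 1170 Ω
I = V / R_total = 230 / 1170 = 0.1966 A
P_R3 = I² × R3 = (0.1966)² × 220 = 8.502 W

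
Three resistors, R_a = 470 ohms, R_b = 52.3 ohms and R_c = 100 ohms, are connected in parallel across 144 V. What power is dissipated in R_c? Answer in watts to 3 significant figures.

R_c sits directly across the source, so P = V²/R with V = 144 V.
P_R_c = V² / R_c = (144)² / 100 Ω = 207.4 W

207 W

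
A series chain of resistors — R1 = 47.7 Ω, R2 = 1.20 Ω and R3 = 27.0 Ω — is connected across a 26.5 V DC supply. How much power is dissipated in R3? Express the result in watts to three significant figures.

3.29 W

Every series element carries the same I. Get I from the total resistance, then P = I² × R3.
R_total = 47.7 + 1.20 + 27.0 = 75.90 Ω
I = V / R_total = 26.5 / 75.90 = 0.3491 A
P_R3 = I² × R3 = (0.3491)² × 27.0 = 3.291 W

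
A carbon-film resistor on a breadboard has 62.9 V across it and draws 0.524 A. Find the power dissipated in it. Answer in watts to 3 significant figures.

33.0 W

Since both terminal voltage and current are stated, P = V I gives the power in one step.
P = 62.9 V × 0.5240 A = 32.96 W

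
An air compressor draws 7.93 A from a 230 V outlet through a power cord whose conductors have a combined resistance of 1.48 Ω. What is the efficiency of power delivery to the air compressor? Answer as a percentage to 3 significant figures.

94.9 %

The power cord carries the full 7.93 A.
P_line = I² R_line = (7.930)² × 1.48 = 93.07 W
P_source = V I = 230 × 7.930 = 1824 W; P_load = 1731 W
η = P_load / P_source = 1731 / 1824 = 0.9490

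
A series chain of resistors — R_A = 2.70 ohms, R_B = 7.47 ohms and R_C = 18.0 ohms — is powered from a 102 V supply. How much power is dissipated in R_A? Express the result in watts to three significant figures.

The current is common to all series resistors; compute it, then apply P = I²R for the target.
R_total = 2.70 + 7.47 + 18.0 = 28.17 Ω
I = V / R_total = 102 / 28.17 = 3.621 A
P_R_A = I² × R_A = (3.621)² × 2.70 = 35.40 W

35.4 W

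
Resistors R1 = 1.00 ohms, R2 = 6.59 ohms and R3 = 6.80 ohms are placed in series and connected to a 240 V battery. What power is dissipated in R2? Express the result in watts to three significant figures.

The current is common to all series resistors; compute it, then apply P = I²R for the target.
R_total = 1.00 + 6.59 + 6.80 = 14.39 Ω
I = V / R_total = 240 / 14.39 = 16.68 A
P_R2 = I² × R2 = (16.68)² × 6.59 = 1833 W

1830 W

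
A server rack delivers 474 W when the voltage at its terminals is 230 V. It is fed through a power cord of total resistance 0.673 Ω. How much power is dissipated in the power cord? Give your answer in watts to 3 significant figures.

2.86 W

The power cord is a series resistance carrying the load current; its dissipation is I²R_line.
I = P / V = 474 / 230 = 2.061 A through the power cord.
P_line = I² R_line = (2.061)² × 0.673 = 2.858 W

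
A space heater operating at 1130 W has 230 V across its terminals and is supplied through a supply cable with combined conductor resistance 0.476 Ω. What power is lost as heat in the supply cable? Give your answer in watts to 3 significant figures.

The supply cable is a series resistance carrying the load current; its dissipation is I²R_line.
I = P / V = 1130 / 230 = 4.913 A through the supply cable.
P_line = I² R_line = (4.913)² × 0.476 = 11.49 W

11.5 W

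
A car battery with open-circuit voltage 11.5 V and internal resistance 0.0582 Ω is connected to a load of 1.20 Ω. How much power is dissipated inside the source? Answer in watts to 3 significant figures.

The source's internal resistance is just another series element carrying I; its dissipation is I²r.
I = ε / (r + R) = 11.5 / (0.0582 + 1.20) = 9.140 A
P_int = I² r = (9.140)² × 0.0582 = 4.862 W

4.86 W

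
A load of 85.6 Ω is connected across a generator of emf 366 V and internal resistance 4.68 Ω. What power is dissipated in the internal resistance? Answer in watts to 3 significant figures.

76.9 W

The source's internal resistance is just another series element carrying I; its dissipation is I²r.
I = ε / (r + R) = 366 / (4.68 + 85.6) = 4.054 A
P_int = I² r = (4.054)² × 4.68 = 76.92 W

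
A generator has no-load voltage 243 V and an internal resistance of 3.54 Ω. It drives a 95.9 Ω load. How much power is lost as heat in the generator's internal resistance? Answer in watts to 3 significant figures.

r is in series with the load, so it carries the full circuit current — the loss in it is I²r.
I = ε / (r + R) = 243 / (3.54 + 95.9) = 2.444 A
P_int = I² r = (2.444)² × 3.54 = 21.14 W

21.1 W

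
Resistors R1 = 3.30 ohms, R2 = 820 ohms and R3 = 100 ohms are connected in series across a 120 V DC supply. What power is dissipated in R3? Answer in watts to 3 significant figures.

1.69 W

In a series string the same current flows through every resistor — find that current, then P = I²R for the one we want.
R_total = 3.30 + 820 + 100 = 923.3 Ω
I = V / R_total = 120 / 923.3 = 0.1300 A
P_R3 = I² × R3 = (0.1300)² × 100 = 1.689 W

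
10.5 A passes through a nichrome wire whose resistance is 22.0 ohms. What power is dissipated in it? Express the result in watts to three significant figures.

2430 W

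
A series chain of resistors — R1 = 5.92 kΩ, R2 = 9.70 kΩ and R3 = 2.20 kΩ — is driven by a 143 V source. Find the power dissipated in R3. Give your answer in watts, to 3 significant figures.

Every series element carries the same I. Get I from the total resistance, then P = I² × R3.
R_total = (5.92 + 9.70 + 2.20) kΩ = 17820 Ω
I = V / R_total = 143 / 17820 = 0.008025 A
P_R3 = I² × R3 = (0.008025)² × 2200 = 0.1417 W

0.142 W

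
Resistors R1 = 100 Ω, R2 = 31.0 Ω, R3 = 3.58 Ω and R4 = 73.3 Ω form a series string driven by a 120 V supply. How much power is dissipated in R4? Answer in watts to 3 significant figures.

The current is common to all series resistors; compute it, then apply P = I²R for the target.
R_total = 100 + 31.0 + 3.58 + 73.3 = 207.9 Ω
I = V / R_total = 120 / 207.9 = 0.5773 A
P_R4 = I² × R4 = (0.5773)² × 73.3 = 24.43 W

24.4 W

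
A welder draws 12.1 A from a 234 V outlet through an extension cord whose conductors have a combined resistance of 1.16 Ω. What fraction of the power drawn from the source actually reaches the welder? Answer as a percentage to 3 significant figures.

94.0 %

The extension cord carries the full 12.1 A.
P_line = I² R_line = (12.10)² × 1.16 = 169.8 W
P_source = V I = 234 × 12.10 = 2831 W; P_load = 2662 W
η = P_load / P_source = 2662 / 2831 = 0.9400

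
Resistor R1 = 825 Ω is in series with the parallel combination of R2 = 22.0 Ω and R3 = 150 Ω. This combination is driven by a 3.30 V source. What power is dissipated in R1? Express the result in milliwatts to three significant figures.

Reduce the parallel pair to R_p first; the network is then a simple series string.
R_p = (22.0×150)/(22.0+150) = 19.19 Ω
R_total = 825 + 19.19 = 844.2 Ω
I = V / R_total = 3.30 / 844.2 = 0.003909 A
The full supply current passes through R1: P = I²R.
P_R1 = (0.003909)² × 825 = 0.01261 W

12.6 mW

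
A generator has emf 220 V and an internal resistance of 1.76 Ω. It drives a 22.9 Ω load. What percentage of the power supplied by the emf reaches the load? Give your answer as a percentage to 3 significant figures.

Efficiency is P_load / P_total. With a series r and R sharing the same I, P = I²R for each, so η = R/(R+r).
η = R / (R + r) = 22.9 / (22.9 + 1.76) = 0.9286

92.9 %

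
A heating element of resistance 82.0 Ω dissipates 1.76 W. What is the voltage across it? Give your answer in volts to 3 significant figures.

Rearranging the power relation for the two known quantities gives V = √(P R).
V = √(1.76 × 82.0) = 12.01 V

12.0 V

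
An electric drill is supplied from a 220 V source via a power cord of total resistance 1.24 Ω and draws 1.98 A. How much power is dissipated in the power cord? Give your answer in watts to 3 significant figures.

Only the current and the line resistance are needed for the I²R loss.
The power cord carries the full 1.98 A.
P_line = I² R_line = (1.980)² × 1.24 = 4.861 W

4.86 W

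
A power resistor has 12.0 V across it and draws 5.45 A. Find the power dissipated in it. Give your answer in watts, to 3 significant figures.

Both the voltage across and the current through the element are known, so P = V I applies directly.
P = 12.0 V × 5.450 A = 65.40 W

65.4 W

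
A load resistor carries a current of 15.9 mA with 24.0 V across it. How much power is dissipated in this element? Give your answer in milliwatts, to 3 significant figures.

382 mW

Since both terminal voltage and current are stated, P = V I gives the power in one step.
P = 24.0 V × 0.01590 A = 0.3816 W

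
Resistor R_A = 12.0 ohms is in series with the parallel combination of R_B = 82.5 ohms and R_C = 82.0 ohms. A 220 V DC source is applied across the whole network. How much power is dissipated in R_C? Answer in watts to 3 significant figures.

354 W

Reduce the parallel pair to R_p first; the network is then a simple series string.
R_p = (82.5×82.0)/(82.5+82.0) = 41.12 Ω
R_total = 12.0 + 41.12 = 53.12 Ω
I = V / R_total = 220 / 53.12 = 4.141 A
Voltage across the parallel pair: V_p = I × R_p = 4.141 × 41.12 = 170.3 V
R_C is across V_p, so use P = V²/R for that branch.
P_R_C = (170.3)² / 82.0 = 353.7 W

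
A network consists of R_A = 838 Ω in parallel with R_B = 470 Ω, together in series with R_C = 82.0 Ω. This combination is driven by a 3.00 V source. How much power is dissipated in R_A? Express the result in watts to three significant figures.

0.00663 W

Reduce the parallel combination to a single R_p; the circuit then becomes R_p in series with the remaining resistor.
R_p = (838×470)/(838+470) = 301.1 Ω
R_total = R_p + 82.0 = 301.1 + 82.0 = 383.1 Ω
I = V / R_total = 3.00 / 383.1 = 0.007831 A
Voltage across the parallel pair: V_p = I × R_p = 0.007831 × 301.1 = 2.358 V
Use P = V²/R for R_A with V = V_p.
P_R_A = (2.358)² / 838 = 0.006634 W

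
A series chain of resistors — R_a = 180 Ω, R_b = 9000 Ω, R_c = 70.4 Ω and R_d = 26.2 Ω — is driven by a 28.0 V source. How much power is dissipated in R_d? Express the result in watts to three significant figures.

0.000239 W

In a series string the same current flows through every resistor — find that current, then P = I²R for the one we want.
R_total = 180 + 9000 + 70.4 + 26.2 = 9277 Ω
I = V / R_total = 28.0 / 9277 = 0.003018 A
P_R_d = I² × R_d = (0.003018)² × 26.2 = 0.0002387 W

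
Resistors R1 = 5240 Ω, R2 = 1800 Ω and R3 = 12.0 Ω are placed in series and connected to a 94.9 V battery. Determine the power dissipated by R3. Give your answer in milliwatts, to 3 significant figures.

Since the resistors are in series they all carry the loop current I = V/R_total; the power in any one is I²R.
R_total = 5240 + 1800 + 12.0 = 7052 Ω
I = V / R_total = 94.9 / 7052 = 0.01346 A
P_R3 = I² × R3 = (0.01346)² × 12.0 = 0.002173 W

2.17 mW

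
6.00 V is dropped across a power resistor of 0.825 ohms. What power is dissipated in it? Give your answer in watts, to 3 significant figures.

With V across and R both known, P = V²/R gives the dissipation directly.
P = (6.00 V)² / 0.825 Ω = 43.64 W

43.6 W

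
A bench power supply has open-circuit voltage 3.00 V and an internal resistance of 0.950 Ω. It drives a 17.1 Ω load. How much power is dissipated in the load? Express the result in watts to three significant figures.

0.472 W

The internal resistance and the load are in series, so the same I flows through both; get I from ε/(r+R), then I²R for the load.
I = ε / (r + R) = 3.00 / (0.950 + 17.1) = 0.1662 A
P_load = I² R = (0.1662)² × 17.1 = 0.4724 W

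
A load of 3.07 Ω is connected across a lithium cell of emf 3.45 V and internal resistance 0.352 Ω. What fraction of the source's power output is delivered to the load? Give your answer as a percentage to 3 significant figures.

89.7 %

η = P_load/(P_load+P_int) = I²R/(I²R+I²r) = R/(R+r) — the I² cancels for series elements.
η = R / (R + r) = 3.07 / (3.07 + 0.352) = 0.8971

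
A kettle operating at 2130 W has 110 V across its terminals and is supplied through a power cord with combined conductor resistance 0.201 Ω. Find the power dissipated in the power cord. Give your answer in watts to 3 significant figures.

75.4 W

The power cord and load are in series, so the same current flows in both; the loss is I²R_line.
I = P / V = 2130 / 110 = 19.36 A through the power cord.
P_line = I² R_line = (19.36)² × 0.201 = 75.37 W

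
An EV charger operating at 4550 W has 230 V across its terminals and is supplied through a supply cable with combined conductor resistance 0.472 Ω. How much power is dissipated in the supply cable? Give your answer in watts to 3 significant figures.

Only the current and the line resistance are needed for the I²R loss.
I = P / V = 4550 / 230 = 19.78 A through the supply cable.
P_line = I² R_line = (19.78)² × 0.472 = 184.7 W

185 W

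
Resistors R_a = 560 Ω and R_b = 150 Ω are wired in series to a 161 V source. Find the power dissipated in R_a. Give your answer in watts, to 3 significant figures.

28.8 W

Since the resistors are in series they all carry the loop current I = V/R_total; the power in any one is I²R.
R_total = 560 + 150 = 710.0 Ω
I = V / R_total = 161 / 710.0 = 0.2268 A
P_R_a = I² × R_a = (0.2268)² × 560 = 28.80 W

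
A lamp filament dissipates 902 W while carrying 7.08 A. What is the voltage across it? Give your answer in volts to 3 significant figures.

Rearranging the power relation for the two known quantities gives V = P / I.
V = 902 / 7.080 = 127.4 V

127 V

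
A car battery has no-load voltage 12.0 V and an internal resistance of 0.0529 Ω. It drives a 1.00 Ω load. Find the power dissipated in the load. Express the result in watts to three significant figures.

130 W

Load and internal resistance form a series loop — compute the loop current, then the load power via I²R.
I = ε / (r + R) = 12.0 / (0.0529 + 1.00) = 11.40 A
P_load = I² R = (11.40)² × 1.00 = 129.9 W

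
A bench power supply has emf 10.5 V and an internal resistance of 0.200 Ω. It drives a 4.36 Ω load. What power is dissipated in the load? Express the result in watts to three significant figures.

23.1 W

With r and R in series, I = ε/(r+R); the load dissipates I²R.
I = ε / (r + R) = 10.5 / (0.200 + 4.36) = 2.303 A
P_load = I² R = (2.303)² × 4.36 = 23.12 W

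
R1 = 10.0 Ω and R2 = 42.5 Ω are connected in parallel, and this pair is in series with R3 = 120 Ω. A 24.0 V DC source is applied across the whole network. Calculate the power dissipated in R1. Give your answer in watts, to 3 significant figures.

0.230 W

Collapse the R1‖R2 pair into one equivalent R_p; then R_p and R3 form a series string.
R_p = (10.0×42.5)/(10.0+42.5) = 8.095 Ω
R_total = R_p + 120 = 8.095 + 120 = 128.1 Ω
I = V / R_total = 24.0 / 128.1 = 0.1874 A
Voltage across the parallel pair: V_p = I × R_p = 0.1874 × 8.095 = 1.517 V
Use P = V²/R for R1 with V = V_p.
P_R1 = (1.517)² / 10.0 = 0.2300 W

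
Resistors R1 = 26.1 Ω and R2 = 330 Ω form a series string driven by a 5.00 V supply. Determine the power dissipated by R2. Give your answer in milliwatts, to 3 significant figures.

65.1 mW

Series elements share the same current, so find I first, then use P = I²R.
R_total = 26.1 + 330 = 356.1 Ω
I = V / R_total = 5.00 / 356.1 = 0.01404 A
P_R2 = I² × R2 = (0.01404)² × 330 = 0.06506 W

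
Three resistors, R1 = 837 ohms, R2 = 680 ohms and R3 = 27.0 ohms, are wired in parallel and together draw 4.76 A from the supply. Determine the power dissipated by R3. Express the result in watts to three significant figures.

532 W

Only the total current is stated, so first find the parallel equivalent to get the voltage across the combination.
1/R_eq = 1/837 + 1/680 + 1/27.0 ⇒ R_eq = 25.19 Ω
V = I_total × R_eq = 4.760 × 25.19 = 119.9 V
P_R3 = V² / R3 = (119.9)² / 27.0 = 532.4 W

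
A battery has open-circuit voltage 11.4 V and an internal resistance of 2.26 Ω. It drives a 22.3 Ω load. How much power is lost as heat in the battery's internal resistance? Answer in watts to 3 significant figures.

0.487 W

r is in series with the load, so it carries the full circuit current — the loss in it is I²r.
I = ε / (r + R) = 11.4 / (2.26 + 22.3) = 0.4642 A
P_int = I² r = (0.4642)² × 2.26 = 0.4869 W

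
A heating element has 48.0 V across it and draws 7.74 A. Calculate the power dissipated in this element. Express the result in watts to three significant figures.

372 W

V and I are known directly — P = V I, no intermediate step needed.
P = 48.0 V × 7.740 A = 371.5 W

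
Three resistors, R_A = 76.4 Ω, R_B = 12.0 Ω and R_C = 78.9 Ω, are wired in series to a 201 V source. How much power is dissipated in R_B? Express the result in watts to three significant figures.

Series elements share the same current, so find I first, then use P = I²R.
R_total = 76.4 + 12.0 + 78.9 = 167.3 Ω
I = V / R_total = 201 / 167.3 = 1.201 A
P_R_B = I² × R_B = (1.201)² × 12.0 = 17.32 W

17.3 W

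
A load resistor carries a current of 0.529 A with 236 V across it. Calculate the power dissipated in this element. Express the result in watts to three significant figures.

V and I are known directly — P = V I, no intermediate step needed.
P = 236 V × 0.5290 A = 124.8 W

125 W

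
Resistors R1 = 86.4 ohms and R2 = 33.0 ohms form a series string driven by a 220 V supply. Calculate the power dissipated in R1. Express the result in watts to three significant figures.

293 W

Every series element carries the same I. Get I from the total resistance, then P = I² × R1.
R_total = 86.4 + 33.0 = 119.4 Ω
I = V / R_total = 220 / 119.4 = 1.843 A
P_R1 = I² × R1 = (1.843)² × 86.4 = 293.3 W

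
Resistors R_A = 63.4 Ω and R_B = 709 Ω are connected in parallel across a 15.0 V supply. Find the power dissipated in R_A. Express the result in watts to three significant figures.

3.55 W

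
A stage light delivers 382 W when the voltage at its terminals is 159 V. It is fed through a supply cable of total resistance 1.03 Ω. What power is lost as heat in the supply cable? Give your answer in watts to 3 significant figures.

Line loss is just I²R for the cable — we know both I and R_line directly.
I = P / V = 382 / 159 = 2.403 A through the supply cable.
P_line = I² R_line = (2.403)² × 1.03 = 5.945 W

5.95 W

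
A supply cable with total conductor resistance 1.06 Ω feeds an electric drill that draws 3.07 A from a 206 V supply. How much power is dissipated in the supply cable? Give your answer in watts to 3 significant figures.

9.99 W

Only the current and the line resistance are needed for the I²R loss.
The supply cable carries the full 3.07 A.
P_line = I² R_line = (3.070)² × 1.06 = 9.990 W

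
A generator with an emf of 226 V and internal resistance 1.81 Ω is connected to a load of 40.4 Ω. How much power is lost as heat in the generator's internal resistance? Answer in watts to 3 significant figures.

51.9 W

Internal loss is I²r, with I set by the total series resistance r+R.
I = ε / (r + R) = 226 / (1.81 + 40.4) = 5.354 A
P_int = I² r = (5.354)² × 1.81 = 51.89 W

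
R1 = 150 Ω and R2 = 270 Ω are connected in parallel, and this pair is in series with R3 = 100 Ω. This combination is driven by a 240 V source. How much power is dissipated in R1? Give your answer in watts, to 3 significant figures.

92.5 W

Collapse the R1‖R2 pair into one equivalent R_p; then R_p and R3 form a series string.
R_p = (150×270)/(150+270) = 96.43 Ω
R_total = R_p + 100 = 96.43 + 100 = 196.4 Ω
I = V / R_total = 240 / 196.4 = 1.222 A
Voltage across the parallel pair: V_p = I × R_p = 1.222 × 96.43 = 117.8 V
Use P = V²/R for R1 with V = V_p.
P_R1 = (117.8)² / 150 = 92.54 W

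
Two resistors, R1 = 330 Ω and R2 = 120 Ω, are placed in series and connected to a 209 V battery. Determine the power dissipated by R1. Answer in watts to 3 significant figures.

Series elements share the same current, so find I first, then use P = I²R.
R_total = 330 + 120 = 450.0 Ω
I = V / R_total = 209 / 450.0 = 0.4644 A
P_R1 = I² × R1 = (0.4644)² × 330 = 71.18 W

71.2 W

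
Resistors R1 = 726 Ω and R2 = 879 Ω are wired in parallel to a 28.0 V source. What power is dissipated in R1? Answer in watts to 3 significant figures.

Parallel branches share the same voltage; P = V²/R gives the branch power in one step.
P_R1 = V² / R1 = (28.0)² / 726 Ω = 1.080 W

1.08 W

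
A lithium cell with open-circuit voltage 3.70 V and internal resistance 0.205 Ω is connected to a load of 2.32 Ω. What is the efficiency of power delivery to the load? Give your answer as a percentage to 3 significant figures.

η = P_load/(P_load+P_int) = I²R/(I²R+I²r) = R/(R+r) — the I² cancels for series elements.
η = R / (R + r) = 2.32 / (2.32 + 0.205) = 0.9188

91.9 %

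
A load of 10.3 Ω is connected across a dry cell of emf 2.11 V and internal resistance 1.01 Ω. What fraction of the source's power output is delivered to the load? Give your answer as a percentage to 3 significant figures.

91.1 %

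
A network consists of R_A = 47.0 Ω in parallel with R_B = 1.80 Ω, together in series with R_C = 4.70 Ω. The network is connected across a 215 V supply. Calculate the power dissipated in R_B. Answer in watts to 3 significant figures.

1860 W

Collapse the R_A‖R_B pair into one equivalent R_p; then R_p and R_C form a series string.
R_p = (47.0×1.80)/(47.0+1.80) = 1.734 Ω
R_total = R_p + 4.70 = 1.734 + 4.70 = 6.434 Ω
I = V / R_total = 215 / 6.434 = 33.42 A
Voltage across the parallel pair: V_p = I × R_p = 33.42 × 1.734 = 57.93 V
R_B sits across V_p; its power is V_p²/R.
P_R_B = (57.93)² / 1.80 = 1865 W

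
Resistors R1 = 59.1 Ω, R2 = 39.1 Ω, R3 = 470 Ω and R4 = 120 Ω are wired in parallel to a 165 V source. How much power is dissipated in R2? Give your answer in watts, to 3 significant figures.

696 W

Each parallel branch sees the full supply voltage, so P = V²/R applies directly to the target branch.
P_R2 = V² / R2 = (165)² / 39.1 Ω = 696.3 W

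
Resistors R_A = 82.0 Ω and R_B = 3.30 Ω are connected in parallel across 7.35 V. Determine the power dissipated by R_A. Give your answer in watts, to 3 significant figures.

Each parallel branch sees the full supply voltage, so P = V²/R applies directly to the target branch.
P_R_A = V² / R_A = (7.35)² / 82.0 Ω = 0.6588 W

0.659 W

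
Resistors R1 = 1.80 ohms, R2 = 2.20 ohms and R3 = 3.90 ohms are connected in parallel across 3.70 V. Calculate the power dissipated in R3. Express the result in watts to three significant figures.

3.51 W

Each parallel branch sees the full supply voltage, so P = V²/R applies directly to the target branch.
P_R3 = V² / R3 = (3.70)² / 3.90 Ω = 3.510 W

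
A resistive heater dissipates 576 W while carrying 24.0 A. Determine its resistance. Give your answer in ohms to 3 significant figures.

1.00 Ω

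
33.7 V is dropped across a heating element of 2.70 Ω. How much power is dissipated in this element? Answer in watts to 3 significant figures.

421 W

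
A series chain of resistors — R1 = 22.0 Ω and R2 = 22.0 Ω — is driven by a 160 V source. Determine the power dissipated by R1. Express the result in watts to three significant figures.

The current is common to all series resistors; compute it, then apply P = I²R for the target.
R_total = 22.0 + 22.0 = 44.00 Ω
I = V / R_total = 160 / 44.00 = 3.636 A
P_R1 = I² × R1 = (3.636)² × 22.0 = 290.9 W

291 W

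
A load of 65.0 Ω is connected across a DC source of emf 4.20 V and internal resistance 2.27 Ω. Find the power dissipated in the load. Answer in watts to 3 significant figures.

Find the circuit current first, then P = I²R for the load (series elements share I).
I = ε / (r + R) = 4.20 / (2.27 + 65.0) = 0.06243 A
P_load = I² R = (0.06243)² × 65.0 = 0.2534 W

0.253 W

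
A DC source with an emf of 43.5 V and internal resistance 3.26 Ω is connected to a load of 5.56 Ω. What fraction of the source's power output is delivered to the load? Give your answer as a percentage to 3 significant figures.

63.0 %

Both r and R carry the same current, so the power split is just the resistance split: η = R/(R+r).
η = R / (R + r) = 5.56 / (5.56 + 3.26) = 0.6304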